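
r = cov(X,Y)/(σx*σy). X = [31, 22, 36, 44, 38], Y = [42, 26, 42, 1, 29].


Mean X = 34.2000, Mean Y = 28.0000
SD X = 7.386474, SD Y = 15.006665
Cov = -51.200000
r = -51.200000/(7.386474*15.006665) = -0.4619

r = -0.4619


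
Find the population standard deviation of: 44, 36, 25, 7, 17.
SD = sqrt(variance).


Mean = 25.8000
Variance = 173.3600
SD = sqrt(173.3600) = 13.1666

SD = 13.1666


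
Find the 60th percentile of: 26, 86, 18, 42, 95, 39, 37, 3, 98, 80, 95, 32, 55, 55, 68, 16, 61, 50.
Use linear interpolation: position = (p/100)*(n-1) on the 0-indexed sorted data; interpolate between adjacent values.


Sorted: 3, 16, 18, 26, 32, 37, 39, 42, 50, 55, 55, 61, 68, 80, 86, 95, 95, 98
n = 18
Index = 60/100 * 17 = 10.2000
Lower = data[10] = 55, Upper = data[11] = 61
P60 = 55 + 0.2000*(6) = 56.2000

P60 = 56.2000


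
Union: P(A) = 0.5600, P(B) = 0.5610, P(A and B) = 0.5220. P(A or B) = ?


P(A∪B) = 0.5600 + 0.5610 - 0.5220
= 1.1210 - 0.5220
= 0.5990

P(A∪B) = 0.5990


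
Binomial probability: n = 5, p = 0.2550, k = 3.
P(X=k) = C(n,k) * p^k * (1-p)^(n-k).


C(5,3) = 10
p^3 = 0.016581
(1-p)^2 = 0.555025
P = 10 * 0.016581 * 0.555025 = 0.0920

P(X=3) = 0.0920


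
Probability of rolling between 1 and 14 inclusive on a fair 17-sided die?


Favorable outcomes (1 ≤ roll ≤ 14): 14
Total outcomes = 17
P = 14/17 = 0.8235

P = 0.8235


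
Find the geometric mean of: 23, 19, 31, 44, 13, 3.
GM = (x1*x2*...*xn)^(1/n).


Product = 23 × 19 × 31 × 44 × 13 × 3 = 23246652
GM = 23246652^(1/6) = 16.8938

GM = 16.8938


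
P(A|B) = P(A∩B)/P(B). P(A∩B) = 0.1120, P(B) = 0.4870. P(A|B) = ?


P(A|B) = 0.1120/0.4870 = 0.2300

P(A|B) = 0.2300


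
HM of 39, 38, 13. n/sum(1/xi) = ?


Sum of reciprocals = 1/39 + 1/38 + 1/13 = 0.128880
HM = 3/0.128880 = 23.2775

HM = 23.2775


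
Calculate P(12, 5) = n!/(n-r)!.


P(12,5) = 12!/7!
= 479001600/5040
= 95040

P(12,5) = 95040


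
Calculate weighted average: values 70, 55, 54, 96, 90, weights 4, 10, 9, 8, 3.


Numerator = 70*4 + 55*10 + 54*9 + 96*8 + 90*3 = 2354
Denominator = 4 + 10 + 9 + 8 + 3 = 34
WM = 2354/34 = 69.2353

WM = 69.2353


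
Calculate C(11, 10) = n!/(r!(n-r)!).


C(11,10) = 11!/(10! × 1!)
= 39916800/(3628800 × 1)
= 11

C(11,10) = 11


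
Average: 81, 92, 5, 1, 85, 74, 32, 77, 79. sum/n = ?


Sum = 81 + 92 + 5 + 1 + 85 + 74 + 32 + 77 + 79 = 526
n = 9
Mean = 526/9 = 58.4444

Mean = 58.4444


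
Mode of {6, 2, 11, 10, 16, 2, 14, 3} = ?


Frequencies: 2:2, 3:1, 6:1, 10:1, 11:1, 14:1, 16:1
Max frequency = 2
Mode = 2

Mode = 2


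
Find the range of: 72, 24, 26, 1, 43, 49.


Max = 72, Min = 1
Range = 72 - 1 = 71

Range = 71


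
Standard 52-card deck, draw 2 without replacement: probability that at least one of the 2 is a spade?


P(at least one) = 1 - P(none)
P(none) = (39/52) × (38/51) = 0.558824
P(at least one) = 1 - 0.558824 = 0.4412

P = 0.4412


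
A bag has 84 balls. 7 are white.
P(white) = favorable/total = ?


P = 7/84 = 0.0833

P = 0.0833


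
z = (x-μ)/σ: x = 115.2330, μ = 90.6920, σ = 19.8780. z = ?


z = (115.2330 - 90.6920)/19.8780
= 24.5410/19.8780
= 1.2346

z = 1.2346


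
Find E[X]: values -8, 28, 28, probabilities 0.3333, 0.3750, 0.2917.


E[X] = -8*0.3333 + 28*0.3750 + 28*0.2917
= -2.6664 + 10.5000 + 8.1676
= 16.0012

E[X] = 16.0012


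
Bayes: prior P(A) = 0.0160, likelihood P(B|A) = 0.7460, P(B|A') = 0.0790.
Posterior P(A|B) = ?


P(B) = P(B|A)*P(A) + P(B|A')*P(A')
= 0.7460*0.0160 + 0.0790*0.9840
= 0.011936 + 0.077736 = 0.089672
P(A|B) = 0.011936/0.089672 = 0.1331

P(A|B) = 0.1331


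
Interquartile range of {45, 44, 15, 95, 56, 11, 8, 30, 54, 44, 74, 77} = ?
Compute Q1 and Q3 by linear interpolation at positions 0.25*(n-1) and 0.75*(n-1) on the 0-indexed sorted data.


Sorted: 8, 11, 15, 30, 44, 44, 45, 54, 56, 74, 77, 95
Q1 (25th %ile) = 26.2500
Q3 (75th %ile) = 60.5000
IQR = 60.5000 - 26.2500 = 34.2500

IQR = 34.2500


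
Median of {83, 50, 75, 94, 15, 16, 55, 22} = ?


Sorted: 15, 16, 22, 50, 55, 75, 83, 94
n = 8 (even)
Middle values: 50 and 55
Median = (50+55)/2 = 52.5000

Median = 52.5000


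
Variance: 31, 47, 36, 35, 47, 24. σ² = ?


Mean = 36.6667
Squared deviations: 32.1111, 106.7778, 0.4444, 2.7778, 106.7778, 160.4444
Sum = 409.3333
Variance = 409.3333/6 = 68.2222

Variance = 68.2222


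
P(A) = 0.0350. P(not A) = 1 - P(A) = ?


P(not A) = 1 - 0.0350 = 0.9650

P(not A) = 0.9650


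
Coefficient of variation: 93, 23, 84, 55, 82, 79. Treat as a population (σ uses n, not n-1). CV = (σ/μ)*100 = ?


Mean = 69.3333
SD = 23.7393
CV = (23.7393/69.3333)*100 = 34.2394%

CV = 34.2394%


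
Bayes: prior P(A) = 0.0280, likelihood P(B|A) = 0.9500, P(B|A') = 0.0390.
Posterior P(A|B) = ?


P(B) = P(B|A)*P(A) + P(B|A')*P(A')
= 0.9500*0.0280 + 0.0390*0.9720
= 0.026600 + 0.037908 = 0.064508
P(A|B) = 0.026600/0.064508 = 0.4124

P(A|B) = 0.4124


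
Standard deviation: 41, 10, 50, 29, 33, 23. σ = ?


Mean = 31.0000
Variance = 162.3333
SD = sqrt(162.3333) = 12.7410

SD = 12.7410


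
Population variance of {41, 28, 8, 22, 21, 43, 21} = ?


Mean = 26.2857
Squared deviations: 216.5102, 2.9388, 334.3673, 18.3673, 27.9388, 279.3673, 27.9388
Sum = 907.4286
Variance = 907.4286/7 = 129.6327

Variance = 129.6327


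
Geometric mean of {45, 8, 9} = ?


Product = 45 × 8 × 9 = 3240
GM = 3240^(1/3) = 14.7973

GM = 14.7973


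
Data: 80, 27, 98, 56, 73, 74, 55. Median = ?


Sorted: 27, 55, 56, 73, 74, 80, 98
n = 7 (odd)
Middle value = 73

Median = 73


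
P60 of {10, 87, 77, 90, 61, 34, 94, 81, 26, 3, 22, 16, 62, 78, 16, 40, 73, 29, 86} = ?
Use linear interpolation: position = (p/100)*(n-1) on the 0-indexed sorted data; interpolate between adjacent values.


Sorted: 3, 10, 16, 16, 22, 26, 29, 34, 40, 61, 62, 73, 77, 78, 81, 86, 87, 90, 94
n = 19
Index = 60/100 * 18 = 10.8000
Lower = data[10] = 62, Upper = data[11] = 73
P60 = 62 + 0.8000*(11) = 70.8000

P60 = 70.8000


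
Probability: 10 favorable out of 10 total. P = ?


P = 10/10 = 1.0000

P = 1.0000


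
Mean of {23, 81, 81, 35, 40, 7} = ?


Sum = 23 + 81 + 81 + 35 + 40 + 7 = 267
n = 6
Mean = 267/6 = 44.5000

Mean = 44.5000


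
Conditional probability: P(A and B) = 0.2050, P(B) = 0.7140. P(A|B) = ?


P(A|B) = 0.2050/0.7140 = 0.2871

P(A|B) = 0.2871


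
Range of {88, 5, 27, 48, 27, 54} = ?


Max = 88, Min = 5
Range = 88 - 5 = 83

Range = 83


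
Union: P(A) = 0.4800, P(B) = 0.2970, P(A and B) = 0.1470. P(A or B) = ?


P(A∪B) = 0.4800 + 0.2970 - 0.1470
= 0.7770 - 0.1470
= 0.6300

P(A∪B) = 0.6300


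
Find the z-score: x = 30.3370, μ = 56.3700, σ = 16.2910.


z = (30.3370 - 56.3700)/16.2910
= -26.0330/16.2910
= -1.5980

z = -1.5980


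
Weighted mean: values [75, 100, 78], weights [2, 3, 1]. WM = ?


Numerator = 75*2 + 100*3 + 78*1 = 528
Denominator = 2 + 3 + 1 = 6
WM = 528/6 = 88.0000

WM = 88.0000


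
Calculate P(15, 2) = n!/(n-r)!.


P(15,2) = 15!/13!
= 1307674368000/6227020800
= 210

P(15,2) = 210


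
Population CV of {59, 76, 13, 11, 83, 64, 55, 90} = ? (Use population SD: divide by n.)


Mean = 56.3750
SD = 27.9103
CV = (27.9103/56.3750)*100 = 49.5083%

CV = 49.5083%


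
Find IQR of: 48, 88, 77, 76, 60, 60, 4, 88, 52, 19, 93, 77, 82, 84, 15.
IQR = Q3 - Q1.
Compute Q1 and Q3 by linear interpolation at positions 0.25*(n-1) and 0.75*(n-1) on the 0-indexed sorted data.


Sorted: 4, 15, 19, 48, 52, 60, 60, 76, 77, 77, 82, 84, 88, 88, 93
Q1 (25th %ile) = 50.0000
Q3 (75th %ile) = 83.0000
IQR = 83.0000 - 50.0000 = 33.0000

IQR = 33.0000


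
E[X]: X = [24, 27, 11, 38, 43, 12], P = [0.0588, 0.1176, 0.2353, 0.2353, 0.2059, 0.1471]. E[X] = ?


E[X] = 24*0.0588 + 27*0.1176 + 11*0.2353 + 38*0.2353 + 43*0.2059 + 12*0.1471
= 1.4112 + 3.1752 + 2.5883 + 8.9414 + 8.8537 + 1.7652
= 26.7350

E[X] = 26.7350


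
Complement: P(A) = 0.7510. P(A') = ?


P(not A) = 1 - 0.7510 = 0.2490

P(not A) = 0.2490


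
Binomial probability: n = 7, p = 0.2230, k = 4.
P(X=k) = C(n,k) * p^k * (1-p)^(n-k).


C(7,4) = 35
p^4 = 0.002473
(1-p)^3 = 0.469097
P = 35 * 0.002473 * 0.469097 = 0.0406

P(X=4) = 0.0406


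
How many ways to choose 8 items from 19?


C(19,8) = 19!/(8! × 11!)
= 121645100408832000/(40320 × 39916800)
= 75582

C(19,8) = 75582


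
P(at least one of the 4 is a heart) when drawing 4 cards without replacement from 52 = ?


P(at least one) = 1 - P(none)
P(none) = (39/52) × (38/51) × (37/50) × (36/49) = 0.303818
P(at least one) = 1 - 0.303818 = 0.6962

P = 0.6962


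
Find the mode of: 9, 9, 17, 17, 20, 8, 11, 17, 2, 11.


Frequencies: 2:1, 8:1, 9:2, 11:2, 17:3, 20:1
Max frequency = 3
Mode = 17

Mode = 17


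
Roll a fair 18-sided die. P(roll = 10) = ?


Favorable outcomes (roll = 10): 1
Total outcomes = 18
P = 1/18 = 0.0556

P = 0.0556


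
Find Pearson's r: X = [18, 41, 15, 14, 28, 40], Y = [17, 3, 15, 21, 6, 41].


Mean X = 26.0000, Mean Y = 17.1667
SD X = 11.210114, SD Y = 12.334459
Cov = 13.000000
r = 13.000000/(11.210114*12.334459) = 0.0940

r = 0.0940


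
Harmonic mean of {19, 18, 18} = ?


Sum of reciprocals = 1/19 + 1/18 + 1/18 = 0.163743
HM = 3/0.163743 = 18.3214

HM = 18.3214


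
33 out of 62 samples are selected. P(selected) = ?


P = 33/62 = 0.5323

P = 0.5323


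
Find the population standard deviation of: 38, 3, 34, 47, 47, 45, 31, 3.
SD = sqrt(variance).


Mean = 31.0000
Variance = 291.7500
SD = sqrt(291.7500) = 17.0807

SD = 17.0807


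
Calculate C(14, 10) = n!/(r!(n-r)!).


C(14,10) = 14!/(10! × 4!)
= 87178291200/(3628800 × 24)
= 1001

C(14,10) = 1001


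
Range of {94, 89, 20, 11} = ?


Max = 94, Min = 11
Range = 94 - 11 = 83

Range = 83


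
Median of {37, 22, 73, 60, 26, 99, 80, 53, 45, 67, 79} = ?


Sorted: 22, 26, 37, 45, 53, 60, 67, 73, 79, 80, 99
n = 11 (odd)
Middle value = 60

Median = 60


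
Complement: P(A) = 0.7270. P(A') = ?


P(not A) = 1 - 0.7270 = 0.2730

P(not A) = 0.2730


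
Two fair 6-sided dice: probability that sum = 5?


Total outcomes = 6×6 = 36
Favorable (sum = 5): 4
P = 4/36 = 0.1111

P = 0.1111


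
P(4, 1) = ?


P(4,1) = 4!/3!
= 24/6
= 4

P(4,1) = 4


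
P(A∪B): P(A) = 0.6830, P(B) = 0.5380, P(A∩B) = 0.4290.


P(A∪B) = 0.6830 + 0.5380 - 0.4290
= 1.2210 - 0.4290
= 0.7920

P(A∪B) = 0.7920


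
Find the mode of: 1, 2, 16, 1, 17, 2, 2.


Frequencies: 1:2, 2:3, 16:1, 17:1
Max frequency = 3
Mode = 2

Mode = 2


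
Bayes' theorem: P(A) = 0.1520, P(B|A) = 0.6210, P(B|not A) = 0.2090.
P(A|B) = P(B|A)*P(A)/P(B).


P(B) = P(B|A)*P(A) + P(B|A')*P(A')
= 0.6210*0.1520 + 0.2090*0.8480
= 0.094392 + 0.177232 = 0.271624
P(A|B) = 0.094392/0.271624 = 0.3475

P(A|B) = 0.3475


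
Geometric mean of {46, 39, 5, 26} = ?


Product = 46 × 39 × 5 × 26 = 233220
GM = 233220^(1/4) = 21.9756

GM = 21.9756


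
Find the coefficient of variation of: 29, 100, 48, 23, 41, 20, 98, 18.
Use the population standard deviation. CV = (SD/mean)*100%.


Mean = 47.1250
SD = 31.4581
CV = (31.4581/47.1250)*100 = 66.7545%

CV = 66.7545%


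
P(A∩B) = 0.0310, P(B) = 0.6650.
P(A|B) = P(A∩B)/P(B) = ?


P(A|B) = 0.0310/0.6650 = 0.0466

P(A|B) = 0.0466


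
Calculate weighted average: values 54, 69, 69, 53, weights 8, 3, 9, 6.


Numerator = 54*8 + 69*3 + 69*9 + 53*6 = 1578
Denominator = 8 + 3 + 9 + 6 = 26
WM = 1578/26 = 60.6923

WM = 60.6923


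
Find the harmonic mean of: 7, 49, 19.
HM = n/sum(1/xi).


Sum of reciprocals = 1/7 + 1/49 + 1/19 = 0.215897
HM = 3/0.215897 = 13.8955

HM = 13.8955


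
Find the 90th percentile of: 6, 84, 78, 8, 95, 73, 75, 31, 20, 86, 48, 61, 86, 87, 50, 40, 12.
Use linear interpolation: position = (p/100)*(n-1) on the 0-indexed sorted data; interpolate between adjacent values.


Sorted: 6, 8, 12, 20, 31, 40, 48, 50, 61, 73, 75, 78, 84, 86, 86, 87, 95
n = 17
Index = 90/100 * 16 = 14.4000
Lower = data[14] = 86, Upper = data[15] = 87
P90 = 86 + 0.4000*(1) = 86.4000

P90 = 86.4000


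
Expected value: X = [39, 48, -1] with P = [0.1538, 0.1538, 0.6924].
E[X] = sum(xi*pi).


E[X] = 39*0.1538 + 48*0.1538 - 1*0.6924
= 5.9982 + 7.3824 - 0.6924
= 12.6882

E[X] = 12.6882


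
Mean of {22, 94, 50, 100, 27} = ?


Sum = 22 + 94 + 50 + 100 + 27 = 293
n = 5
Mean = 293/5 = 58.6000

Mean = 58.6000


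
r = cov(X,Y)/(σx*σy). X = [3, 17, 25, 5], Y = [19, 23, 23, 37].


Mean X = 12.5000, Mean Y = 25.5000
SD X = 8.986100, SD Y = 6.837397
Cov = -16.750000
r = -16.750000/(8.986100*6.837397) = -0.2726

r = -0.2726


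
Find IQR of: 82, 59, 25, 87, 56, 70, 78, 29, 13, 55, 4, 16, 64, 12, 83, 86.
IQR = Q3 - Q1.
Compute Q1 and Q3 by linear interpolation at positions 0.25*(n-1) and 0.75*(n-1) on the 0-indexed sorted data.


Sorted: 4, 12, 13, 16, 25, 29, 55, 56, 59, 64, 70, 78, 82, 83, 86, 87
Q1 (25th %ile) = 22.7500
Q3 (75th %ile) = 79.0000
IQR = 79.0000 - 22.7500 = 56.2500

IQR = 56.2500


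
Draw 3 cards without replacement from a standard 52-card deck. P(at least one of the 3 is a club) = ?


P(at least one) = 1 - P(none)
P(none) = (39/52) × (38/51) × (37/50) = 0.413529
P(at least one) = 1 - 0.413529 = 0.5865

P = 0.5865


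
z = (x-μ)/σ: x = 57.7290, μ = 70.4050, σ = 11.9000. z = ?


z = (57.7290 - 70.4050)/11.9000
= -12.6760/11.9000
= -1.0652

z = -1.0652


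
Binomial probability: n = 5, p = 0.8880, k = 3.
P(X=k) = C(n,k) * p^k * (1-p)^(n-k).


C(5,3) = 10
p^3 = 0.700227
(1-p)^2 = 0.012544
P = 10 * 0.700227 * 0.012544 = 0.0878

P(X=3) = 0.0878


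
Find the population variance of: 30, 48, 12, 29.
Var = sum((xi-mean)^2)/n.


Mean = 29.7500
Squared deviations: 0.0625, 333.0625, 315.0625, 0.5625
Sum = 648.7500
Variance = 648.7500/4 = 162.1875

Variance = 162.1875


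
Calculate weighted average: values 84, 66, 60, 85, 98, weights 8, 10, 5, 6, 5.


Numerator = 84*8 + 66*10 + 60*5 + 85*6 + 98*5 = 2632
Denominator = 8 + 10 + 5 + 6 + 5 = 34
WM = 2632/34 = 77.4118

WM = 77.4118


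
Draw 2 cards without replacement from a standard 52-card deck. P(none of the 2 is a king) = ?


P(no kings) = (48/52) × (47/51)
= 0.8507

P = 0.8507


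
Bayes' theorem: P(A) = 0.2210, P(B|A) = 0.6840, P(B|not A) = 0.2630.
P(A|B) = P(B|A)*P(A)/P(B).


P(B) = P(B|A)*P(A) + P(B|A')*P(A')
= 0.6840*0.2210 + 0.2630*0.7790
= 0.151164 + 0.204877 = 0.356041
P(A|B) = 0.151164/0.356041 = 0.4246

P(A|B) = 0.4246


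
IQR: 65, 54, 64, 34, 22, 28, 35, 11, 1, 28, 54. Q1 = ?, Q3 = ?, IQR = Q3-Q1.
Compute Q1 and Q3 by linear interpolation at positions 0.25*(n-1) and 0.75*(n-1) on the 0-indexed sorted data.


Sorted: 1, 11, 22, 28, 28, 34, 35, 54, 54, 64, 65
Q1 (25th %ile) = 25.0000
Q3 (75th %ile) = 54.0000
IQR = 54.0000 - 25.0000 = 29.0000

IQR = 29.0000


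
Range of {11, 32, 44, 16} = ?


Max = 44, Min = 11
Range = 44 - 11 = 33

Range = 33


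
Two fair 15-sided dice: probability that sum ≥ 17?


Total outcomes = 15×15 = 225
Favorable (sum ≥ 17): 105
P = 105/225 = 0.4667

P = 0.4667


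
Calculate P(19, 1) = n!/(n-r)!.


P(19,1) = 19!/18!
= 121645100408832000/6402373705728000
= 19

P(19,1) = 19


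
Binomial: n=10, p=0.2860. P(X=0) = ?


C(10,0) = 1
p^0 = 1.000000
(1-p)^10 = 0.034434
P = 1 * 1.000000 * 0.034434 = 0.0344

P(X=0) = 0.0344


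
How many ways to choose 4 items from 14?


C(14,4) = 14!/(4! × 10!)
= 87178291200/(24 × 3628800)
= 1001

C(14,4) = 1001


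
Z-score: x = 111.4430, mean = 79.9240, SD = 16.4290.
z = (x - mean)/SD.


z = (111.4430 - 79.9240)/16.4290
= 31.5190/16.4290
= 1.9185

z = 1.9185


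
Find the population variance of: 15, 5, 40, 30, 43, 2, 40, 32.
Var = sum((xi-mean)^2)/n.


Mean = 25.8750
Squared deviations: 118.2656, 435.7656, 199.5156, 17.0156, 293.2656, 570.0156, 199.5156, 37.5156
Sum = 1870.8750
Variance = 1870.8750/8 = 233.8594

Variance = 233.8594


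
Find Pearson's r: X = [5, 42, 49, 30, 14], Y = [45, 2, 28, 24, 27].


Mean X = 28.0000, Mean Y = 25.2000
SD X = 16.528763, SD Y = 13.731715
Cov = -149.800000
r = -149.800000/(16.528763*13.731715) = -0.6600

r = -0.6600


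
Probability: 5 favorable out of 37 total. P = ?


P = 5/37 = 0.1351

P = 0.1351


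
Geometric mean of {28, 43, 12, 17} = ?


Product = 28 × 43 × 12 × 17 = 245616
GM = 245616^(1/4) = 22.2620

GM = 22.2620


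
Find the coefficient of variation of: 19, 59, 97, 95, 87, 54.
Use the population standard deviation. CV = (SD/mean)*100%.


Mean = 68.5000
SD = 27.7113
CV = (27.7113/68.5000)*100 = 40.4545%

CV = 40.4545%


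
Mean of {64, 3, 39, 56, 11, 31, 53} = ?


Sum = 64 + 3 + 39 + 56 + 11 + 31 + 53 = 257
n = 7
Mean = 257/7 = 36.7143

Mean = 36.7143


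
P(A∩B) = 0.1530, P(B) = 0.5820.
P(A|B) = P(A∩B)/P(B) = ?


P(A|B) = 0.1530/0.5820 = 0.2629

P(A|B) = 0.2629


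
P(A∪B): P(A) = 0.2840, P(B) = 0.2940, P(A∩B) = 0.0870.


P(A∪B) = 0.2840 + 0.2940 - 0.0870
= 0.5780 - 0.0870
= 0.4910

P(A∪B) = 0.4910


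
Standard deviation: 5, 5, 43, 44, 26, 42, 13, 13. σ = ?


Mean = 23.8750
Variance = 256.6094
SD = sqrt(256.6094) = 16.0190

SD = 16.0190


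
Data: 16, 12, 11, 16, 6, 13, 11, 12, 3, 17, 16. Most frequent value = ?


Frequencies: 3:1, 6:1, 11:2, 12:2, 13:1, 16:3, 17:1
Max frequency = 3
Mode = 16

Mode = 16


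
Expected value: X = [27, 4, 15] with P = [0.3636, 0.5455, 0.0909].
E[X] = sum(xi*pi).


E[X] = 27*0.3636 + 4*0.5455 + 15*0.0909
= 9.8172 + 2.1820 + 1.3635
= 13.3627

E[X] = 13.3627


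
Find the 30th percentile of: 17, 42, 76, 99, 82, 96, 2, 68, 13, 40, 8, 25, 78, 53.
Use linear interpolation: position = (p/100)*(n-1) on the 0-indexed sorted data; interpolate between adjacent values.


Sorted: 2, 8, 13, 17, 25, 40, 42, 53, 68, 76, 78, 82, 96, 99
n = 14
Index = 30/100 * 13 = 3.9000
Lower = data[3] = 17, Upper = data[4] = 25
P30 = 17 + 0.9000*(8) = 24.2000

P30 = 24.2000


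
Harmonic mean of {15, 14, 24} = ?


Sum of reciprocals = 1/15 + 1/14 + 1/24 = 0.179762
HM = 3/0.179762 = 16.6887

HM = 16.6887


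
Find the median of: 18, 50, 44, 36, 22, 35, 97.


Sorted: 18, 22, 35, 36, 44, 50, 97
n = 7 (odd)
Middle value = 36

Median = 36


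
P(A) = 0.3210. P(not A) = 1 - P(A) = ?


P(not A) = 1 - 0.3210 = 0.6790

P(not A) = 0.6790


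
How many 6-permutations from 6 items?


P(6,6) = 6!/0!
= 720/1
= 720

P(6,6) = 720


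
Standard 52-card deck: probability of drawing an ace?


4 aces in 52 cards
P = 4/52 = 0.0769

P = 0.0769


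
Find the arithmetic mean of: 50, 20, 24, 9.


Sum = 50 + 20 + 24 + 9 = 103
n = 4
Mean = 103/4 = 25.7500

Mean = 25.7500


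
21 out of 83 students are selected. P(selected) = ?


P = 21/83 = 0.2530

P = 0.2530


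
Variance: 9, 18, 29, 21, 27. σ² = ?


Mean = 20.8000
Squared deviations: 139.2400, 7.8400, 67.2400, 0.0400, 38.4400
Sum = 252.8000
Variance = 252.8000/5 = 50.5600

Variance = 50.5600


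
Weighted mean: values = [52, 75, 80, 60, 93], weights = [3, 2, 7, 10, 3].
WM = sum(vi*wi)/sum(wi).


Numerator = 52*3 + 75*2 + 80*7 + 60*10 + 93*3 = 1745
Denominator = 3 + 2 + 7 + 10 + 3 = 25
WM = 1745/25 = 69.8000

WM = 69.8000


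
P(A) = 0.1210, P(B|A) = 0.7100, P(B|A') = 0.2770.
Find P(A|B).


P(B) = P(B|A)*P(A) + P(B|A')*P(A')
= 0.7100*0.1210 + 0.2770*0.8790
= 0.085910 + 0.243483 = 0.329393
P(A|B) = 0.085910/0.329393 = 0.2608

P(A|B) = 0.2608


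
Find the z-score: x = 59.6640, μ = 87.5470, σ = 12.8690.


z = (59.6640 - 87.5470)/12.8690
= -27.8830/12.8690
= -2.1667

z = -2.1667


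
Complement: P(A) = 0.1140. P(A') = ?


P(not A) = 1 - 0.1140 = 0.8860

P(not A) = 0.8860


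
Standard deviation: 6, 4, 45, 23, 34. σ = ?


Mean = 22.4000
Variance = 250.6400
SD = sqrt(250.6400) = 15.8316

SD = 15.8316


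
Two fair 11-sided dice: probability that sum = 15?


Total outcomes = 11×11 = 121
Favorable (sum = 15): 8
P = 8/121 = 0.0661

P = 0.0661


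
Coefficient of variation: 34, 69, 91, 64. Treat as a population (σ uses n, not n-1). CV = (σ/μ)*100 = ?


Mean = 64.5000
SD = 20.3286
CV = (20.3286/64.5000)*100 = 31.5171%

CV = 31.5171%


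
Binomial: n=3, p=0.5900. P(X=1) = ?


C(3,1) = 3
p^1 = 0.590000
(1-p)^2 = 0.168100
P = 3 * 0.590000 * 0.168100 = 0.2975

P(X=1) = 0.2975


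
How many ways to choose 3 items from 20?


C(20,3) = 20!/(3! × 17!)
= 2432902008176640000/(6 × 355687428096000)
= 1140

C(20,3) = 1140


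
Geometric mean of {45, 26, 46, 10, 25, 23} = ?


Product = 45 × 26 × 46 × 10 × 25 × 23 = 309465000
GM = 309465000^(1/6) = 26.0077

GM = 26.0077


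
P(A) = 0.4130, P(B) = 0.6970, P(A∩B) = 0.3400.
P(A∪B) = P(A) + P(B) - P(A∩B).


P(A∪B) = 0.4130 + 0.6970 - 0.3400
= 1.1100 - 0.3400
= 0.7700

P(A∪B) = 0.7700


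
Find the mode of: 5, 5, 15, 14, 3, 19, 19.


Frequencies: 3:1, 5:2, 14:1, 15:1, 19:2
Max frequency = 2
Mode = 5, 19

Mode = 5, 19


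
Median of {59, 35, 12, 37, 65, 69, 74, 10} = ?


Sorted: 10, 12, 35, 37, 59, 65, 69, 74
n = 8 (even)
Middle values: 37 and 59
Median = (37+59)/2 = 48.0000

Median = 48.0000


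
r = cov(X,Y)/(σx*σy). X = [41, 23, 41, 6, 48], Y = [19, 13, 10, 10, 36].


Mean X = 31.8000, Mean Y = 17.6000
SD X = 15.328405, SD Y = 9.769340
Cov = 95.520000
r = 95.520000/(15.328405*9.769340) = 0.6379

r = 0.6379


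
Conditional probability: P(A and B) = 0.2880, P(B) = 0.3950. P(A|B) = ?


P(A|B) = 0.2880/0.3950 = 0.7291

P(A|B) = 0.7291


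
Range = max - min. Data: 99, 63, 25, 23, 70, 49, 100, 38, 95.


Max = 100, Min = 23
Range = 100 - 23 = 77

Range = 77


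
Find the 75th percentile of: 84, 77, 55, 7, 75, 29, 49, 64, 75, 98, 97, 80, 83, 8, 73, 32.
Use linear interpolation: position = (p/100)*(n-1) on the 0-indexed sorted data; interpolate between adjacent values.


Sorted: 7, 8, 29, 32, 49, 55, 64, 73, 75, 75, 77, 80, 83, 84, 97, 98
n = 16
Index = 75/100 * 15 = 11.2500
Lower = data[11] = 80, Upper = data[12] = 83
P75 = 80 + 0.2500*(3) = 80.7500

P75 = 80.7500


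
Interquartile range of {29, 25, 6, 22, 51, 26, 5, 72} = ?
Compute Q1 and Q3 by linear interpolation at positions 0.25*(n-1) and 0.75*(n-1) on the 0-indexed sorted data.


Sorted: 5, 6, 22, 25, 26, 29, 51, 72
Q1 (25th %ile) = 18.0000
Q3 (75th %ile) = 34.5000
IQR = 34.5000 - 18.0000 = 16.5000

IQR = 16.5000


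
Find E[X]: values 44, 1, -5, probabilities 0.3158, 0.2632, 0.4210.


E[X] = 44*0.3158 + 1*0.2632 - 5*0.4210
= 13.8952 + 0.2632 - 2.1050
= 12.0534

E[X] = 12.0534


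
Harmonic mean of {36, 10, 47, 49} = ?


Sum of reciprocals = 1/36 + 1/10 + 1/47 + 1/49 = 0.169463
HM = 4/0.169463 = 23.6040

HM = 23.6040


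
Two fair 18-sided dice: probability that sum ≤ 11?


Total outcomes = 18×18 = 324
Favorable (sum ≤ 11): 55
P = 55/324 = 0.1698

P = 0.1698


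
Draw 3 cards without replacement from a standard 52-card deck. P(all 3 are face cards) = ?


P(all face cards) = (12/52) × (11/51) × (10/50)
= 0.0100

P = 0.0100


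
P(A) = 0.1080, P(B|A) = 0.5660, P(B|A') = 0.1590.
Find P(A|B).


P(B) = P(B|A)*P(A) + P(B|A')*P(A')
= 0.5660*0.1080 + 0.1590*0.8920
= 0.061128 + 0.141828 = 0.202956
P(A|B) = 0.061128/0.202956 = 0.3012

P(A|B) = 0.3012


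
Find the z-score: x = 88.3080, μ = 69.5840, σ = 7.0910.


z = (88.3080 - 69.5840)/7.0910
= 18.7240/7.0910
= 2.6405

z = 2.6405


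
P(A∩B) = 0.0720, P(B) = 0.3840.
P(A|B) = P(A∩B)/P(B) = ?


P(A|B) = 0.0720/0.3840 = 0.1875

P(A|B) = 0.1875


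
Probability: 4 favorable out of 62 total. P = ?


P = 4/62 = 0.0645

P = 0.0645


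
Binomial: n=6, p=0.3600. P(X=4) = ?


C(6,4) = 15
p^4 = 0.016796
(1-p)^2 = 0.409600
P = 15 * 0.016796 * 0.409600 = 0.1032

P(X=4) = 0.1032


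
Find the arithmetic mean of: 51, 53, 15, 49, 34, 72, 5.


Sum = 51 + 53 + 15 + 49 + 34 + 72 + 5 = 279
n = 7
Mean = 279/7 = 39.8571

Mean = 39.8571


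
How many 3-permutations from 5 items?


P(5,3) = 5!/2!
= 120/2
= 60

P(5,3) = 60


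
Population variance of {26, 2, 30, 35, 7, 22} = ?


Mean = 20.3333
Squared deviations: 32.1111, 336.1111, 93.4444, 215.1111, 177.7778, 2.7778
Sum = 857.3333
Variance = 857.3333/6 = 142.8889

Variance = 142.8889


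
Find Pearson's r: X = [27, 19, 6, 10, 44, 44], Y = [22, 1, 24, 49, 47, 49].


Mean X = 25.0000, Mean Y = 32.0000
SD X = 14.988885, SD Y = 17.925773
Cov = 111.833333
r = 111.833333/(14.988885*17.925773) = 0.4162

r = 0.4162


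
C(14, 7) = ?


C(14,7) = 14!/(7! × 7!)
= 87178291200/(5040 × 5040)
= 3432

C(14,7) = 3432


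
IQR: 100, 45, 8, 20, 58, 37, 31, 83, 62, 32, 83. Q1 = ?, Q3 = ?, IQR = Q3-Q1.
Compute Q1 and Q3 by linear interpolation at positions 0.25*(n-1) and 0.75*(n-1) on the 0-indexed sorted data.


Sorted: 8, 20, 31, 32, 37, 45, 58, 62, 83, 83, 100
Q1 (25th %ile) = 31.5000
Q3 (75th %ile) = 72.5000
IQR = 72.5000 - 31.5000 = 41.0000

IQR = 41.0000


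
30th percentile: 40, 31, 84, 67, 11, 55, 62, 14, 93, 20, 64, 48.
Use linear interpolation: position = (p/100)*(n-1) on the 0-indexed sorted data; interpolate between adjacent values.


Sorted: 11, 14, 20, 31, 40, 48, 55, 62, 64, 67, 84, 93
n = 12
Index = 30/100 * 11 = 3.3000
Lower = data[3] = 31, Upper = data[4] = 40
P30 = 31 + 0.3000*(9) = 33.7000

P30 = 33.7000


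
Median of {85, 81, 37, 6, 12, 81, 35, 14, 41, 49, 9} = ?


Sorted: 6, 9, 12, 14, 35, 37, 41, 49, 81, 81, 85
n = 11 (odd)
Middle value = 37

Median = 37


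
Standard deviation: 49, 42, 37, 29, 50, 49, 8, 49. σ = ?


Mean = 39.1250
Variance = 186.8594
SD = sqrt(186.8594) = 13.6697

SD = 13.6697


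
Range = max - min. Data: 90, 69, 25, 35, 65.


Max = 90, Min = 25
Range = 90 - 25 = 65

Range = 65


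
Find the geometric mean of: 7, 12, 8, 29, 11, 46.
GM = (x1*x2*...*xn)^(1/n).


Product = 7 × 12 × 8 × 29 × 11 × 46 = 9860928
GM = 9860928^(1/6) = 14.6438

GM = 14.6438


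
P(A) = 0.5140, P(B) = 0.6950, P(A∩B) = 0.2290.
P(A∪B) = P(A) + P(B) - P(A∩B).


P(A∪B) = 0.5140 + 0.6950 - 0.2290
= 1.2090 - 0.2290
= 0.9800

P(A∪B) = 0.9800


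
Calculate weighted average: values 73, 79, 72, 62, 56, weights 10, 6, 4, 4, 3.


Numerator = 73*10 + 79*6 + 72*4 + 62*4 + 56*3 = 1908
Denominator = 10 + 6 + 4 + 4 + 3 = 27
WM = 1908/27 = 70.6667

WM = 70.6667


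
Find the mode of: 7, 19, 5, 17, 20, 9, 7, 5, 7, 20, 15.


Frequencies: 5:2, 7:3, 9:1, 15:1, 17:1, 19:1, 20:2
Max frequency = 3
Mode = 7

Mode = 7


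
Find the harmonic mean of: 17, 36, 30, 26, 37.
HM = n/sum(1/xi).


Sum of reciprocals = 1/17 + 1/36 + 1/30 + 1/26 + 1/37 = 0.185423
HM = 5/0.185423 = 26.9653

HM = 26.9653


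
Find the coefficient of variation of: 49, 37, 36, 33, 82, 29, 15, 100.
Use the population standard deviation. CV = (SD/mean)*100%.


Mean = 47.6250
SD = 26.9255
CV = (26.9255/47.6250)*100 = 56.5366%

CV = 56.5366%


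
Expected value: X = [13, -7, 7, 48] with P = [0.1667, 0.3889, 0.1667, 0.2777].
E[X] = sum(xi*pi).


E[X] = 13*0.1667 - 7*0.3889 + 7*0.1667 + 48*0.2777
= 2.1671 - 2.7223 + 1.1669 + 13.3296
= 13.9413

E[X] = 13.9413


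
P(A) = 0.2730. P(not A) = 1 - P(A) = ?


P(not A) = 1 - 0.2730 = 0.7270

P(not A) = 0.7270


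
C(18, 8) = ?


C(18,8) = 18!/(8! × 10!)
= 6402373705728000/(40320 × 3628800)
= 43758

C(18,8) = 43758


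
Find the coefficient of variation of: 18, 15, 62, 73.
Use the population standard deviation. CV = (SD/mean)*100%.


Mean = 42.0000
SD = 25.8167
CV = (25.8167/42.0000)*100 = 61.4682%

CV = 61.4682%


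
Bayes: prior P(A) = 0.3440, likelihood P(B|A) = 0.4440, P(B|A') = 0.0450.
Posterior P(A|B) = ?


P(B) = P(B|A)*P(A) + P(B|A')*P(A')
= 0.4440*0.3440 + 0.0450*0.6560
= 0.152736 + 0.029520 = 0.182256
P(A|B) = 0.152736/0.182256 = 0.8380

P(A|B) = 0.8380


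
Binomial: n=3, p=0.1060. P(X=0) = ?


C(3,0) = 1
p^0 = 1.000000
(1-p)^3 = 0.714517
P = 1 * 1.000000 * 0.714517 = 0.7145

P(X=0) = 0.7145


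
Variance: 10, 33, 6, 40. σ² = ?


Mean = 22.2500
Squared deviations: 150.0625, 115.5625, 264.0625, 315.0625
Sum = 844.7500
Variance = 844.7500/4 = 211.1875

Variance = 211.1875


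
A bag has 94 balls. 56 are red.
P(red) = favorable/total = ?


P = 56/94 = 0.5957

P = 0.5957


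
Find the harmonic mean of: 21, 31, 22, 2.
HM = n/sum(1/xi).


Sum of reciprocals = 1/21 + 1/31 + 1/22 + 1/2 = 0.625332
HM = 4/0.625332 = 6.3966

HM = 6.3966


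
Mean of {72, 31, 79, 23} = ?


Sum = 72 + 31 + 79 + 23 = 205
n = 4
Mean = 205/4 = 51.2500

Mean = 51.2500


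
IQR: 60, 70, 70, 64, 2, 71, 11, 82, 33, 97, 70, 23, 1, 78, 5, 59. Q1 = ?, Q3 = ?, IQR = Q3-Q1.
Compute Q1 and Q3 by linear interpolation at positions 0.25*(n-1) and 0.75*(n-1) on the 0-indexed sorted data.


Sorted: 1, 2, 5, 11, 23, 33, 59, 60, 64, 70, 70, 70, 71, 78, 82, 97
Q1 (25th %ile) = 20.0000
Q3 (75th %ile) = 70.2500
IQR = 70.2500 - 20.0000 = 50.2500

IQR = 50.2500


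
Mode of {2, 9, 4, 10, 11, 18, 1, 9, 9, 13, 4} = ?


Frequencies: 1:1, 2:1, 4:2, 9:3, 10:1, 11:1, 13:1, 18:1
Max frequency = 3
Mode = 9

Mode = 9


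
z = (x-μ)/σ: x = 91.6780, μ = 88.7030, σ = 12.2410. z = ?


z = (91.6780 - 88.7030)/12.2410
= 2.9750/12.2410
= 0.2430

z = 0.2430


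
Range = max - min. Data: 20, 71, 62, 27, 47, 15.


Max = 71, Min = 15
Range = 71 - 15 = 56

Range = 56


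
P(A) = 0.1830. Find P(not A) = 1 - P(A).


P(not A) = 1 - 0.1830 = 0.8170

P(not A) = 0.8170


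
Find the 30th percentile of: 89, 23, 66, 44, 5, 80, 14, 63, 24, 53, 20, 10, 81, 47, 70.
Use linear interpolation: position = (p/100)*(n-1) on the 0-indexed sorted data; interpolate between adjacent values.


Sorted: 5, 10, 14, 20, 23, 24, 44, 47, 53, 63, 66, 70, 80, 81, 89
n = 15
Index = 30/100 * 14 = 4.2000
Lower = data[4] = 23, Upper = data[5] = 24
P30 = 23 + 0.2000*(1) = 23.2000

P30 = 23.2000


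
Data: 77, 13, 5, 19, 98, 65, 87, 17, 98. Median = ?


Sorted: 5, 13, 17, 19, 65, 77, 87, 98, 98
n = 9 (odd)
Middle value = 65

Median = 65


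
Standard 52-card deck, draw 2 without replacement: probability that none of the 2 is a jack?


P(no jacks) = (48/52) × (47/51)
= 0.8507

P = 0.8507


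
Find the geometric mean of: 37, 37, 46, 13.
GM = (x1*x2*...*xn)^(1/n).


Product = 37 × 37 × 46 × 13 = 818662
GM = 818662^(1/4) = 30.0799

GM = 30.0799


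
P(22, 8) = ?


P(22,8) = 22!/14!
= 1124000727777607680000/87178291200
= 12893126400

P(22,8) = 12893126400


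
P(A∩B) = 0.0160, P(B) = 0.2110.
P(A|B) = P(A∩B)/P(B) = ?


P(A|B) = 0.0160/0.2110 = 0.0758

P(A|B) = 0.0758


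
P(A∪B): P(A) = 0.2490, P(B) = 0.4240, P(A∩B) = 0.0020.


P(A∪B) = 0.2490 + 0.4240 - 0.0020
= 0.6730 - 0.0020
= 0.6710

P(A∪B) = 0.6710


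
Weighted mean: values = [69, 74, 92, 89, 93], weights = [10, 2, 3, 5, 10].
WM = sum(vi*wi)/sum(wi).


Numerator = 69*10 + 74*2 + 92*3 + 89*5 + 93*10 = 2489
Denominator = 10 + 2 + 3 + 5 + 10 = 30
WM = 2489/30 = 82.9667

WM = 82.9667


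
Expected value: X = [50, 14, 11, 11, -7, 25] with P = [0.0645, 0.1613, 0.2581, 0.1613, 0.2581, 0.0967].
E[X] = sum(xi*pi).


E[X] = 50*0.0645 + 14*0.1613 + 11*0.2581 + 11*0.1613 - 7*0.2581 + 25*0.0967
= 3.2250 + 2.2582 + 2.8391 + 1.7743 - 1.8067 + 2.4175
= 10.7074

E[X] = 10.7074


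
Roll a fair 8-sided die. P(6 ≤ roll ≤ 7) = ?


Favorable outcomes (6 ≤ roll ≤ 7): 2
Total outcomes = 8
P = 2/8 = 0.2500

P = 0.2500


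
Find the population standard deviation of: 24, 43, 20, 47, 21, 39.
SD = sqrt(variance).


Mean = 32.3333
Variance = 120.5556
SD = sqrt(120.5556) = 10.9798

SD = 10.9798


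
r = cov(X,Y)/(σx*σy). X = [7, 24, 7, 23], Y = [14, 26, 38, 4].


Mean X = 15.2500, Mean Y = 20.5000
SD X = 8.257572, SD Y = 12.757351
Cov = -42.625000
r = -42.625000/(8.257572*12.757351) = -0.4046

r = -0.4046


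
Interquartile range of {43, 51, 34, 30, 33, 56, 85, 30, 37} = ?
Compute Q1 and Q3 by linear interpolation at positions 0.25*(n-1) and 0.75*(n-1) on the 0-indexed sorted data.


Sorted: 30, 30, 33, 34, 37, 43, 51, 56, 85
Q1 (25th %ile) = 33.0000
Q3 (75th %ile) = 51.0000
IQR = 51.0000 - 33.0000 = 18.0000

IQR = 18.0000


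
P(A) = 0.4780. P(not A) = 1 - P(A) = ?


P(not A) = 1 - 0.4780 = 0.5220

P(not A) = 0.5220


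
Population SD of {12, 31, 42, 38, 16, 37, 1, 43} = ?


Mean = 27.5000
Variance = 217.2500
SD = sqrt(217.2500) = 14.7394

SD = 14.7394


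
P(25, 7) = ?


P(25,7) = 25!/18!
= 15511210043330985984000000/6402373705728000
= 2422728000

P(25,7) = 2422728000


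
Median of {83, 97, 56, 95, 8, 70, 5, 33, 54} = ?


Sorted: 5, 8, 33, 54, 56, 70, 83, 95, 97
n = 9 (odd)
Middle value = 56

Median = 56


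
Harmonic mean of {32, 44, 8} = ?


Sum of reciprocals = 1/32 + 1/44 + 1/8 = 0.178977
HM = 3/0.178977 = 16.7619

HM = 16.7619


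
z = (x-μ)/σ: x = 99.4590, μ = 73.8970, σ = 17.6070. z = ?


z = (99.4590 - 73.8970)/17.6070
= 25.5620/17.6070
= 1.4518

z = 1.4518


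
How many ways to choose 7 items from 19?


C(19,7) = 19!/(7! × 12!)
= 121645100408832000/(5040 × 479001600)
= 50388

C(19,7) = 50388


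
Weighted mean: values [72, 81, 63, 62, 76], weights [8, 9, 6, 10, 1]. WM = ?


Numerator = 72*8 + 81*9 + 63*6 + 62*10 + 76*1 = 2379
Denominator = 8 + 9 + 6 + 10 + 1 = 34
WM = 2379/34 = 69.9706

WM = 69.9706


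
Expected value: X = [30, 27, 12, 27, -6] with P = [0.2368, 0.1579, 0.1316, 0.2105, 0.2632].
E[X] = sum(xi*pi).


E[X] = 30*0.2368 + 27*0.1579 + 12*0.1316 + 27*0.2105 - 6*0.2632
= 7.1040 + 4.2633 + 1.5792 + 5.6835 - 1.5792
= 17.0508

E[X] = 17.0508


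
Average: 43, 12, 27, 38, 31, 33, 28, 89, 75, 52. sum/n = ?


Sum = 43 + 12 + 27 + 38 + 31 + 33 + 28 + 89 + 75 + 52 = 428
n = 10
Mean = 428/10 = 42.8000

Mean = 42.8000


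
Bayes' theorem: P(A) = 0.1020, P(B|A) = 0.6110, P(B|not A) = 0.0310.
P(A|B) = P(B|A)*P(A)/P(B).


P(B) = P(B|A)*P(A) + P(B|A')*P(A')
= 0.6110*0.1020 + 0.0310*0.8980
= 0.062322 + 0.027838 = 0.090160
P(A|B) = 0.062322/0.090160 = 0.6912

P(A|B) = 0.6912


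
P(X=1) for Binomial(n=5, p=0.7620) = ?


C(5,1) = 5
p^1 = 0.762000
(1-p)^4 = 0.003209
P = 5 * 0.762000 * 0.003209 = 0.0122

P(X=1) = 0.0122


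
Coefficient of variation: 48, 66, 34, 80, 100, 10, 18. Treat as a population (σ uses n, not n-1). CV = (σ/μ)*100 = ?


Mean = 50.8571
SD = 30.5541
CV = (30.5541/50.8571)*100 = 60.0782%

CV = 60.0782%


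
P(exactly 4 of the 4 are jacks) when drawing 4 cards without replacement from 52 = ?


Hypergeometric: P(X=4) = C(4,4)·C(48,0) / C(52,4)
= 1 × 1 / 270725
= 1/270725 = 3.6938e-06

P = 3.6938e-06


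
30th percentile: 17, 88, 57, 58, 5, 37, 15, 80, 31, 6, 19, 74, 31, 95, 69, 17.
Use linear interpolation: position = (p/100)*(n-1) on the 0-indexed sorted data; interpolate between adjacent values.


Sorted: 5, 6, 15, 17, 17, 19, 31, 31, 37, 57, 58, 69, 74, 80, 88, 95
n = 16
Index = 30/100 * 15 = 4.5000
Lower = data[4] = 17, Upper = data[5] = 19
P30 = 17 + 0.5000*(2) = 18.0000

P30 = 18.0000


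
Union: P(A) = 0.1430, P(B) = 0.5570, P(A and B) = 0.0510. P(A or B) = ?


P(A∪B) = 0.1430 + 0.5570 - 0.0510
= 0.7000 - 0.0510
= 0.6490

P(A∪B) = 0.6490


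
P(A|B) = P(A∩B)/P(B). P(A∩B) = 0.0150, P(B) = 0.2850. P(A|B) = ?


P(A|B) = 0.0150/0.2850 = 0.0526

P(A|B) = 0.0526


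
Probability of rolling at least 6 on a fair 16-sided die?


Favorable outcomes (roll ≥ 6): 11
Total outcomes = 16
P = 11/16 = 0.6875

P = 0.6875


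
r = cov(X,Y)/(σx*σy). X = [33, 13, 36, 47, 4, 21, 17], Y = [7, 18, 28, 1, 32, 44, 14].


Mean X = 24.4286, Mean Y = 20.5714
SD X = 13.792929, SD Y = 13.896116
Cov = -101.102041
r = -101.102041/(13.792929*13.896116) = -0.5275

r = -0.5275


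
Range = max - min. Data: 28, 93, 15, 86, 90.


Max = 93, Min = 15
Range = 93 - 15 = 78

Range = 78


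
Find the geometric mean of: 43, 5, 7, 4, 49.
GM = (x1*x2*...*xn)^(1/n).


Product = 43 × 5 × 7 × 4 × 49 = 294980
GM = 294980^(1/5) = 12.4153

GM = 12.4153


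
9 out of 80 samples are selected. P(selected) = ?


P = 9/80 = 0.1125

P = 0.1125


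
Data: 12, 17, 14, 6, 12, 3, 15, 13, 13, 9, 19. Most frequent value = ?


Frequencies: 3:1, 6:1, 9:1, 12:2, 13:2, 14:1, 15:1, 17:1, 19:1
Max frequency = 2
Mode = 12, 13

Mode = 12, 13


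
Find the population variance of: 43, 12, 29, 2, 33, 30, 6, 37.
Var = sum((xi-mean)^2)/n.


Mean = 24.0000
Squared deviations: 361.0000, 144.0000, 25.0000, 484.0000, 81.0000, 36.0000, 324.0000, 169.0000
Sum = 1624.0000
Variance = 1624.0000/8 = 203.0000

Variance = 203.0000


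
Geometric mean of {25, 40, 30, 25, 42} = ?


Product = 25 × 40 × 30 × 25 × 42 = 31500000
GM = 31500000^(1/5) = 31.5982

GM = 31.5982


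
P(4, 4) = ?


P(4,4) = 4!/0!
= 24/1
= 24

P(4,4) = 24


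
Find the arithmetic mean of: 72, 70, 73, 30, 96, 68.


Sum = 72 + 70 + 73 + 30 + 96 + 68 = 409
n = 6
Mean = 409/6 = 68.1667

Mean = 68.1667


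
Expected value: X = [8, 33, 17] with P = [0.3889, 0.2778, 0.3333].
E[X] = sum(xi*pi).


E[X] = 8*0.3889 + 33*0.2778 + 17*0.3333
= 3.1112 + 9.1674 + 5.6661
= 17.9447

E[X] = 17.9447


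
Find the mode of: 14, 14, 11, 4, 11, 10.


Frequencies: 4:1, 10:1, 11:2, 14:2
Max frequency = 2
Mode = 11, 14

Mode = 11, 14


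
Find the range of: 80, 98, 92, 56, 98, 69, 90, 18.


Max = 98, Min = 18
Range = 98 - 18 = 80

Range = 80


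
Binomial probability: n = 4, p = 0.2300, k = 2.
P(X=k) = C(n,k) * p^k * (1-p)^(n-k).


C(4,2) = 6
p^2 = 0.052900
(1-p)^2 = 0.592900
P = 6 * 0.052900 * 0.592900 = 0.1882

P(X=2) = 0.1882


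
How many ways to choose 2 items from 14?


C(14,2) = 14!/(2! × 12!)
= 87178291200/(2 × 479001600)
= 91

C(14,2) = 91


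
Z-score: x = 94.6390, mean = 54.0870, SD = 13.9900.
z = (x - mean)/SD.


z = (94.6390 - 54.0870)/13.9900
= 40.5520/13.9900
= 2.8986

z = 2.8986


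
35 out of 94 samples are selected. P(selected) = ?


P = 35/94 = 0.3723

P = 0.3723


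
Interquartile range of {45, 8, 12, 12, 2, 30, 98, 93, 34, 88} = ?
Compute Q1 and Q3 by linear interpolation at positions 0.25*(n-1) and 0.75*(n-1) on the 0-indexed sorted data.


Sorted: 2, 8, 12, 12, 30, 34, 45, 88, 93, 98
Q1 (25th %ile) = 12.0000
Q3 (75th %ile) = 77.2500
IQR = 77.2500 - 12.0000 = 65.2500

IQR = 65.2500


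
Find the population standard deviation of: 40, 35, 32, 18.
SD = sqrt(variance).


Mean = 31.2500
Variance = 66.6875
SD = sqrt(66.6875) = 8.1662

SD = 8.1662


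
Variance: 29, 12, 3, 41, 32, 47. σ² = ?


Mean = 27.3333
Squared deviations: 2.7778, 235.1111, 592.1111, 186.7778, 21.7778, 386.7778
Sum = 1425.3333
Variance = 1425.3333/6 = 237.5556

Variance = 237.5556


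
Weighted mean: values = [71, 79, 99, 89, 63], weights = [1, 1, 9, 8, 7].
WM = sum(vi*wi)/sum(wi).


Numerator = 71*1 + 79*1 + 99*9 + 89*8 + 63*7 = 2194
Denominator = 1 + 1 + 9 + 8 + 7 = 26
WM = 2194/26 = 84.3846

WM = 84.3846


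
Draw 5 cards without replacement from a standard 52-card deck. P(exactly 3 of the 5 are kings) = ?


Hypergeometric: P(X=3) = C(4,3)·C(48,2) / C(52,5)
= 4 × 1128 / 2598960
= 4512/2598960 = 0.0017

P = 0.0017


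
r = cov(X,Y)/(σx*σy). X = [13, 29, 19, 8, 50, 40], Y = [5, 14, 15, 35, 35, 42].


Mean X = 26.5000, Mean Y = 24.3333
SD X = 14.840822, SD Y = 13.585123
Cov = 99.500000
r = 99.500000/(14.840822*13.585123) = 0.4935

r = 0.4935


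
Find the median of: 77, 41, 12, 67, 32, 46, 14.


Sorted: 12, 14, 32, 41, 46, 67, 77
n = 7 (odd)
Middle value = 41

Median = 41


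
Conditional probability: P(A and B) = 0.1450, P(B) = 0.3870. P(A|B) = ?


P(A|B) = 0.1450/0.3870 = 0.3747

P(A|B) = 0.3747
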